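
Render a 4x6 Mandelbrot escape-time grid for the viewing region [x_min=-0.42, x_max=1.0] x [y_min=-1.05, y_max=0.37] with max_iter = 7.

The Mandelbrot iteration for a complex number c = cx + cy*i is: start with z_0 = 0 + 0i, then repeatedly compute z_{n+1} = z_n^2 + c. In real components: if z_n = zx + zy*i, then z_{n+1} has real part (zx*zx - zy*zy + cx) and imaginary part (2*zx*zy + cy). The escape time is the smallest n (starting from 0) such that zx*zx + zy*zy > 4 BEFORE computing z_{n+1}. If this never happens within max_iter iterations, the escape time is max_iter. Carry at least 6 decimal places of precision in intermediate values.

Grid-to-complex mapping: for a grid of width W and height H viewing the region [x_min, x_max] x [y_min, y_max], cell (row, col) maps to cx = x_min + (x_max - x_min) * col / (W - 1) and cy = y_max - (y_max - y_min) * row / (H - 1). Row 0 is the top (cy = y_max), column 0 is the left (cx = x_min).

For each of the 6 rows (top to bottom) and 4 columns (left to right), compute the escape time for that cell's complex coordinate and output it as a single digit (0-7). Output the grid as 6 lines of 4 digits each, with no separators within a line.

Answer: 7752
7752
7752
7742
6732
4422

Derivation:
(row=0, col=0): c = -0.4200 + 0.3700i → escape time 7
(row=0, col=1): c = 0.0533 + 0.3700i → escape time 7
(row=0, col=2): c = 0.5267 + 0.3700i → escape time 5
(row=0, col=3): c = 1.0000 + 0.3700i → escape time 2
(row=1, col=0): c = -0.4200 + 0.0860i → escape time 7
(row=1, col=1): c = 0.0533 + 0.0860i → escape time 7
(row=1, col=2): c = 0.5267 + 0.0860i → escape time 5
(row=1, col=3): c = 1.0000 + 0.0860i → escape time 2
(row=2, col=0): c = -0.4200 + -0.1980i → escape time 7
(row=2, col=1): c = 0.0533 + -0.1980i → escape time 7
(row=2, col=2): c = 0.5267 + -0.1980i → escape time 5
(row=2, col=3): c = 1.0000 + -0.1980i → escape time 2
(row=3, col=0): c = -0.4200 + -0.4820i → escape time 7
(row=3, col=1): c = 0.0533 + -0.4820i → escape time 7
(row=3, col=2): c = 0.5267 + -0.4820i → escape time 4
(row=3, col=3): c = 1.0000 + -0.4820i → escape time 2
(row=4, col=0): c = -0.4200 + -0.7660i → escape time 6
(row=4, col=1): c = 0.0533 + -0.7660i → escape time 7
(row=4, col=2): c = 0.5267 + -0.7660i → escape time 3
(row=4, col=3): c = 1.0000 + -0.7660i → escape time 2
(row=5, col=0): c = -0.4200 + -1.0500i → escape time 4
(row=5, col=1): c = 0.0533 + -1.0500i → escape time 4
(row=5, col=2): c = 0.5267 + -1.0500i → escape time 2
(row=5, col=3): c = 1.0000 + -1.0500i → escape time 2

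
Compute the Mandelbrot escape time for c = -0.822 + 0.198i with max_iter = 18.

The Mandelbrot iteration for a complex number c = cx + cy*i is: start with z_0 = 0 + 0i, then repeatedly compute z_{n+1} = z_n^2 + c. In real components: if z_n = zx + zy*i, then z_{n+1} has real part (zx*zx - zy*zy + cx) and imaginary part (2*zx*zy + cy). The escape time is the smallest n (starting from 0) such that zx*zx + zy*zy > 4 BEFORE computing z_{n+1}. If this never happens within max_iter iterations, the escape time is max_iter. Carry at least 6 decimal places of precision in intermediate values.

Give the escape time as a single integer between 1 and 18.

Answer: 18

Derivation:
z_0 = 0 + 0i, c = -0.8220 + 0.1980i
Iter 1: z = -0.8220 + 0.1980i, |z|^2 = 0.7149
Iter 2: z = -0.1855 + -0.1275i, |z|^2 = 0.0507
Iter 3: z = -0.8038 + 0.2453i, |z|^2 = 0.7063
Iter 4: z = -0.2360 + -0.1964i, |z|^2 = 0.0943
Iter 5: z = -0.8049 + 0.2907i, |z|^2 = 0.7323
Iter 6: z = -0.2587 + -0.2699i, |z|^2 = 0.1398
Iter 7: z = -0.8279 + 0.3377i, |z|^2 = 0.7995
Iter 8: z = -0.2505 + -0.3611i, |z|^2 = 0.1932
Iter 9: z = -0.8897 + 0.3790i, |z|^2 = 0.9351
Iter 10: z = -0.1741 + -0.4763i, |z|^2 = 0.2572
Iter 11: z = -1.0185 + 0.3639i, |z|^2 = 1.1698
Iter 12: z = 0.0830 + -0.5432i, |z|^2 = 0.3019
Iter 13: z = -1.1102 + 0.1078i, |z|^2 = 1.2441
Iter 14: z = 0.3988 + -0.0414i, |z|^2 = 0.1608
Iter 15: z = -0.6646 + 0.1650i, |z|^2 = 0.4690
Iter 16: z = -0.4075 + -0.0213i, |z|^2 = 0.1665
Iter 17: z = -0.6564 + 0.2154i, |z|^2 = 0.4773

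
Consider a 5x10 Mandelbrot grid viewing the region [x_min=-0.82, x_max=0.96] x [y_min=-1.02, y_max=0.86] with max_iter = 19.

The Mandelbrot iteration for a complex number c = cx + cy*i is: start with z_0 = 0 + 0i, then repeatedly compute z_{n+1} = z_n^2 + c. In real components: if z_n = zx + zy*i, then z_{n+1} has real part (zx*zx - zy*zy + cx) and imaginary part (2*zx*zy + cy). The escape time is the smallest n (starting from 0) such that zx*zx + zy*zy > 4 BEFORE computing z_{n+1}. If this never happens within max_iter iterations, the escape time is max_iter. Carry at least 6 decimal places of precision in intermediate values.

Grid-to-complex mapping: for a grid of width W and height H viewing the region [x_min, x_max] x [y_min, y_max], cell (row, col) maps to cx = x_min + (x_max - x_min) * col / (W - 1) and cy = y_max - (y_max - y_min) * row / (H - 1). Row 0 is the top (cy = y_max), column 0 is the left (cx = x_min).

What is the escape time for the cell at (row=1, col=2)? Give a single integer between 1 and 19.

z_0 = 0 + 0i, c = 0.0700 + 0.6511i
Iter 1: z = 0.0700 + 0.6511i, |z|^2 = 0.4288
Iter 2: z = -0.3490 + 0.7423i, |z|^2 = 0.6728
Iter 3: z = -0.3591 + 0.1329i, |z|^2 = 0.1466
Iter 4: z = 0.1813 + 0.5556i, |z|^2 = 0.3416
Iter 5: z = -0.2059 + 0.8526i, |z|^2 = 0.7693
Iter 6: z = -0.6145 + 0.3001i, |z|^2 = 0.4677
Iter 7: z = 0.3576 + 0.2823i, |z|^2 = 0.2075
Iter 8: z = 0.1182 + 0.8530i, |z|^2 = 0.7415
Iter 9: z = -0.6436 + 0.8527i, |z|^2 = 1.1414
Iter 10: z = -0.2429 + -0.4465i, |z|^2 = 0.2584
Iter 11: z = -0.0704 + 0.8680i, |z|^2 = 0.7584
Iter 12: z = -0.6785 + 0.5289i, |z|^2 = 0.7402
Iter 13: z = 0.2506 + -0.0667i, |z|^2 = 0.0673
Iter 14: z = 0.1284 + 0.6177i, |z|^2 = 0.3980
Iter 15: z = -0.2951 + 0.8097i, |z|^2 = 0.7426
Iter 16: z = -0.4985 + 0.1733i, |z|^2 = 0.2786
Iter 17: z = 0.2885 + 0.4783i, |z|^2 = 0.3120
Iter 18: z = -0.0756 + 0.9271i, |z|^2 = 0.8652

Answer: 19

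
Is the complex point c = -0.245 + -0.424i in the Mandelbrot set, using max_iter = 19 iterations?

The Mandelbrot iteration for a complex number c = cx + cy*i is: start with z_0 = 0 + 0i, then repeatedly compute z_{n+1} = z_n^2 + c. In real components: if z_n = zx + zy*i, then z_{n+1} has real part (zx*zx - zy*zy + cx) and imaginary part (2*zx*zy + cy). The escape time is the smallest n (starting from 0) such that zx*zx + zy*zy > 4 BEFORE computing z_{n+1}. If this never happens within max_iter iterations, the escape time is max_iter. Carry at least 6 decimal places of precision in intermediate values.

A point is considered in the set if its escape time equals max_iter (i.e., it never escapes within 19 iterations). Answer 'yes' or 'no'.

z_0 = 0 + 0i, c = -0.2450 + -0.4240i
Iter 1: z = -0.2450 + -0.4240i, |z|^2 = 0.2398
Iter 2: z = -0.3648 + -0.2162i, |z|^2 = 0.1798
Iter 3: z = -0.1587 + -0.2663i, |z|^2 = 0.0961
Iter 4: z = -0.2907 + -0.3395i, |z|^2 = 0.1998
Iter 5: z = -0.2757 + -0.2266i, |z|^2 = 0.1274
Iter 6: z = -0.2203 + -0.2990i, |z|^2 = 0.1380
Iter 7: z = -0.2859 + -0.2922i, |z|^2 = 0.1671
Iter 8: z = -0.2487 + -0.2569i, |z|^2 = 0.1278
Iter 9: z = -0.2492 + -0.2962i, |z|^2 = 0.1498
Iter 10: z = -0.2707 + -0.2764i, |z|^2 = 0.1496
Iter 11: z = -0.2481 + -0.2744i, |z|^2 = 0.1369
Iter 12: z = -0.2587 + -0.2878i, |z|^2 = 0.1498
Iter 13: z = -0.2609 + -0.2751i, |z|^2 = 0.1437
Iter 14: z = -0.2526 + -0.2805i, |z|^2 = 0.1425
Iter 15: z = -0.2599 + -0.2823i, |z|^2 = 0.1472
Iter 16: z = -0.2572 + -0.2773i, |z|^2 = 0.1430
Iter 17: z = -0.2557 + -0.2814i, |z|^2 = 0.1446
Iter 18: z = -0.2588 + -0.2801i, |z|^2 = 0.1454
Did not escape in 19 iterations → in set

Answer: yes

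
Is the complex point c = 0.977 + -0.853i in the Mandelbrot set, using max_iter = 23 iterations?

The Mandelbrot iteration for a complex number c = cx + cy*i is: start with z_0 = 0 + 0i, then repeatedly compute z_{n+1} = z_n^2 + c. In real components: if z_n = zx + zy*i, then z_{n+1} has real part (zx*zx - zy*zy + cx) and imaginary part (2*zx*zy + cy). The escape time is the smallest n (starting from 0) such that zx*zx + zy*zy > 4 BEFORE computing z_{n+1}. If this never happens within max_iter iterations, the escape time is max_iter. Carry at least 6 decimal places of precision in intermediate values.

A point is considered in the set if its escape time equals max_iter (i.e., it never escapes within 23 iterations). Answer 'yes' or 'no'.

Answer: no

Derivation:
z_0 = 0 + 0i, c = 0.9770 + -0.8530i
Iter 1: z = 0.9770 + -0.8530i, |z|^2 = 1.6821
Iter 2: z = 1.2039 + -2.5198i, |z|^2 = 7.7986
Escaped at iteration 2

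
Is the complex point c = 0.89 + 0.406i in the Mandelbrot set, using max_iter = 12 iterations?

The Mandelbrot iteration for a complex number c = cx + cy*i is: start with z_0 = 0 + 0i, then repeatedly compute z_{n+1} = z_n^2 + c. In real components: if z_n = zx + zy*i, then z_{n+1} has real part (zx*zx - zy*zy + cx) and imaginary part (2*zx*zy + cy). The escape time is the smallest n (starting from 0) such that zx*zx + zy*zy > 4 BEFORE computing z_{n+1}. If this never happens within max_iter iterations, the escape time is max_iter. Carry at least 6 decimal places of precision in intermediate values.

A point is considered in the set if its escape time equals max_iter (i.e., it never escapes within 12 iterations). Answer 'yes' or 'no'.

z_0 = 0 + 0i, c = 0.8900 + 0.4060i
Iter 1: z = 0.8900 + 0.4060i, |z|^2 = 0.9569
Iter 2: z = 1.5173 + 1.1287i, |z|^2 = 3.5760
Iter 3: z = 1.9182 + 3.8310i, |z|^2 = 18.3560
Escaped at iteration 3

Answer: no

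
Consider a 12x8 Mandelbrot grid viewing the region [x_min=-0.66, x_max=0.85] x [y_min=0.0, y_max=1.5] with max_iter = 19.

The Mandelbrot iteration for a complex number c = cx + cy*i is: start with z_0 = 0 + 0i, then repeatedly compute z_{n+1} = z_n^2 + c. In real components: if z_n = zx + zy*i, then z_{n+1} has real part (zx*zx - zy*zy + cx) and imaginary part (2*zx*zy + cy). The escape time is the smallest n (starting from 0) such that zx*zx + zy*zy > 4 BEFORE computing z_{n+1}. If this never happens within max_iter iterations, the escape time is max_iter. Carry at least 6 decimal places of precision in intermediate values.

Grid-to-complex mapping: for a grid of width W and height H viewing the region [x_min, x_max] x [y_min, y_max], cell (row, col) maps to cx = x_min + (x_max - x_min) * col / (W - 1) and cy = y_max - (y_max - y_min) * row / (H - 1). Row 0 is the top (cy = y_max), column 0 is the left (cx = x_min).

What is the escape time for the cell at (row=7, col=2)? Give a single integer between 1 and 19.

Answer: 19

Derivation:
z_0 = 0 + 0i, c = -0.3855 + 0.0000i
Iter 1: z = -0.3855 + 0.0000i, |z|^2 = 0.1486
Iter 2: z = -0.2369 + 0.0000i, |z|^2 = 0.0561
Iter 3: z = -0.3293 + 0.0000i, |z|^2 = 0.1085
Iter 4: z = -0.2770 + 0.0000i, |z|^2 = 0.0767
Iter 5: z = -0.3087 + 0.0000i, |z|^2 = 0.0953
Iter 6: z = -0.2901 + 0.0000i, |z|^2 = 0.0842
Iter 7: z = -0.3013 + 0.0000i, |z|^2 = 0.0908
Iter 8: z = -0.2947 + 0.0000i, |z|^2 = 0.0868
Iter 9: z = -0.2986 + 0.0000i, |z|^2 = 0.0892
Iter 10: z = -0.2963 + 0.0000i, |z|^2 = 0.0878
Iter 11: z = -0.2977 + 0.0000i, |z|^2 = 0.0886
Iter 12: z = -0.2968 + 0.0000i, |z|^2 = 0.0881
Iter 13: z = -0.2973 + 0.0000i, |z|^2 = 0.0884
Iter 14: z = -0.2970 + 0.0000i, |z|^2 = 0.0882
Iter 15: z = -0.2972 + 0.0000i, |z|^2 = 0.0883
Iter 16: z = -0.2971 + 0.0000i, |z|^2 = 0.0883
Iter 17: z = -0.2972 + 0.0000i, |z|^2 = 0.0883
Iter 18: z = -0.2971 + 0.0000i, |z|^2 = 0.0883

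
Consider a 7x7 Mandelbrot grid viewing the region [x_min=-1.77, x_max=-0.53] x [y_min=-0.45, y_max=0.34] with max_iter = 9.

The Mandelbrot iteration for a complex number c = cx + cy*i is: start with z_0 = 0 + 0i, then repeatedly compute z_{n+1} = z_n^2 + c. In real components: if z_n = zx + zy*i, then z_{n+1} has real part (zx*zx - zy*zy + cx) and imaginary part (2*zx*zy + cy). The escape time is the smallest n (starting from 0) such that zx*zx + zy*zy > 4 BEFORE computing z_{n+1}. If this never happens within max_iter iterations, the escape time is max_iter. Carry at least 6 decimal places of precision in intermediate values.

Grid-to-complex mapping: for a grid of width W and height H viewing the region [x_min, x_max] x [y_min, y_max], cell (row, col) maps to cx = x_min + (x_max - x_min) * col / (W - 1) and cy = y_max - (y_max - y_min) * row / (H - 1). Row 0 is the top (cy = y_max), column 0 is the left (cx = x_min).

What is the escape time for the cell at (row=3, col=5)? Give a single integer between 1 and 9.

z_0 = 0 + 0i, c = -0.7367 + -0.0550i
Iter 1: z = -0.7367 + -0.0550i, |z|^2 = 0.5457
Iter 2: z = -0.1970 + 0.0260i, |z|^2 = 0.0395
Iter 3: z = -0.6985 + -0.0653i, |z|^2 = 0.4922
Iter 4: z = -0.2530 + 0.0362i, |z|^2 = 0.0653
Iter 5: z = -0.6740 + -0.0733i, |z|^2 = 0.4596
Iter 6: z = -0.2878 + 0.0438i, |z|^2 = 0.0847
Iter 7: z = -0.6558 + -0.0802i, |z|^2 = 0.4365
Iter 8: z = -0.3131 + 0.0502i, |z|^2 = 0.1005

Answer: 9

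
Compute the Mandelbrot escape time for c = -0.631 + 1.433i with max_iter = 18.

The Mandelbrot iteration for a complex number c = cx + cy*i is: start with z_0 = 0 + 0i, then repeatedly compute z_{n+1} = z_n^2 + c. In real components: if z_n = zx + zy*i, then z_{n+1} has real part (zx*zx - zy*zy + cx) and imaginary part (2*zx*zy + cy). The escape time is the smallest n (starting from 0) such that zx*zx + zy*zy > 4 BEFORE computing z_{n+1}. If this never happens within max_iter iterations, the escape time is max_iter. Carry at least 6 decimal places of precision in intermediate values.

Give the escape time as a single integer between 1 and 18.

Answer: 2

Derivation:
z_0 = 0 + 0i, c = -0.6310 + 1.4330i
Iter 1: z = -0.6310 + 1.4330i, |z|^2 = 2.4517
Iter 2: z = -2.2863 + -0.3754i, |z|^2 = 5.3683
Escaped at iteration 2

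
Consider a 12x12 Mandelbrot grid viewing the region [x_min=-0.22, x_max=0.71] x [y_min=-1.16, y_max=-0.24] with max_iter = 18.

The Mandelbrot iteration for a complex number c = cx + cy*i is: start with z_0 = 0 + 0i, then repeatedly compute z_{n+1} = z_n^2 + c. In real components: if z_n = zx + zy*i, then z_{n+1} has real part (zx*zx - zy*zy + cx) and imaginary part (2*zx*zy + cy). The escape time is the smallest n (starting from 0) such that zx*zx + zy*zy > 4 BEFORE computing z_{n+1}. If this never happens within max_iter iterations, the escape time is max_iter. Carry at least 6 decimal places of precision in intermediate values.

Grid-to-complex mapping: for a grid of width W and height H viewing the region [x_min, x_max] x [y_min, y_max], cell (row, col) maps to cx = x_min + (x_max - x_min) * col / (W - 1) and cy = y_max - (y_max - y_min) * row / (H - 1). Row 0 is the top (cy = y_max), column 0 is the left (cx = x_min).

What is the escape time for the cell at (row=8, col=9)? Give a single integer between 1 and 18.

z_0 = 0 + 0i, c = 0.5409 + -0.9091i
Iter 1: z = 0.5409 + -0.9091i, |z|^2 = 1.1190
Iter 2: z = 0.0070 + -1.8926i, |z|^2 = 3.5818
Iter 3: z = -3.0408 + -0.9358i, |z|^2 = 10.1223
Escaped at iteration 3

Answer: 3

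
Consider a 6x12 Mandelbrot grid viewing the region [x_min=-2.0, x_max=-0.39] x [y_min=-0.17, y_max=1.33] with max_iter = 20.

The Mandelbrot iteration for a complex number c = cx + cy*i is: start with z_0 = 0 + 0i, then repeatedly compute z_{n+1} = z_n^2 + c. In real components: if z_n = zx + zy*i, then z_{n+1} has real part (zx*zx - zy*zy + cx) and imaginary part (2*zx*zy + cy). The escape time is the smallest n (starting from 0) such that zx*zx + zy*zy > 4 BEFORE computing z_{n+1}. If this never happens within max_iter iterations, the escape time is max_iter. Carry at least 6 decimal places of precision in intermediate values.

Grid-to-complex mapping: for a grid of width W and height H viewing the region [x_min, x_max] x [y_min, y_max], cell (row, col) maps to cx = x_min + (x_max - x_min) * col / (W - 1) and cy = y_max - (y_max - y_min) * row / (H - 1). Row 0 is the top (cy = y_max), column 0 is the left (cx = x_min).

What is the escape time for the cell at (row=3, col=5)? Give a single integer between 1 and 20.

z_0 = 0 + 0i, c = -0.3900 + 0.9209i
Iter 1: z = -0.3900 + 0.9209i, |z|^2 = 1.0002
Iter 2: z = -1.0860 + 0.2026i, |z|^2 = 1.2204
Iter 3: z = 0.7483 + 0.4809i, |z|^2 = 0.7912
Iter 4: z = -0.0613 + 1.6406i, |z|^2 = 2.6952
Iter 5: z = -3.0777 + 0.7198i, |z|^2 = 9.9905
Escaped at iteration 5

Answer: 5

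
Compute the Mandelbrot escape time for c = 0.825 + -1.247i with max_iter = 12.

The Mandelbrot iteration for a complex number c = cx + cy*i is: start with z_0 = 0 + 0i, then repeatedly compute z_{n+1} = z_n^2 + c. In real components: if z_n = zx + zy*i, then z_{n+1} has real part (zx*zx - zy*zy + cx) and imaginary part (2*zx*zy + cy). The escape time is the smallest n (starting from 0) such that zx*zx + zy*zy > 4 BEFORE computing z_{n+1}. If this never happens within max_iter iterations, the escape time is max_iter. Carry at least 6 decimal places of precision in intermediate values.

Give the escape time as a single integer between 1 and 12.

z_0 = 0 + 0i, c = 0.8250 + -1.2470i
Iter 1: z = 0.8250 + -1.2470i, |z|^2 = 2.2356
Iter 2: z = -0.0494 + -3.3045i, |z|^2 = 10.9225
Escaped at iteration 2

Answer: 2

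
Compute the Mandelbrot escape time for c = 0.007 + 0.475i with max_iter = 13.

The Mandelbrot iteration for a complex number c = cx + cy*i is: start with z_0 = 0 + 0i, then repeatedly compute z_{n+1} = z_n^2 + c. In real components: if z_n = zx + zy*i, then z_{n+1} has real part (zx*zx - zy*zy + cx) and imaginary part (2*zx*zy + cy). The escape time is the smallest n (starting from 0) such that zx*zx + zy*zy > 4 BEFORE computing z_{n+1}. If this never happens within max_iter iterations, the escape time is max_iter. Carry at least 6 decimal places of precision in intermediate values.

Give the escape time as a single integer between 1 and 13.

z_0 = 0 + 0i, c = 0.0070 + 0.4750i
Iter 1: z = 0.0070 + 0.4750i, |z|^2 = 0.2257
Iter 2: z = -0.2186 + 0.4816i, |z|^2 = 0.2798
Iter 3: z = -0.1772 + 0.2644i, |z|^2 = 0.1013
Iter 4: z = -0.0315 + 0.3813i, |z|^2 = 0.1464
Iter 5: z = -0.1374 + 0.4510i, |z|^2 = 0.2222
Iter 6: z = -0.1775 + 0.3511i, |z|^2 = 0.1548
Iter 7: z = -0.0848 + 0.3504i, |z|^2 = 0.1299
Iter 8: z = -0.1086 + 0.4156i, |z|^2 = 0.1845
Iter 9: z = -0.1539 + 0.3848i, |z|^2 = 0.1717
Iter 10: z = -0.1173 + 0.3565i, |z|^2 = 0.1409
Iter 11: z = -0.1064 + 0.3913i, |z|^2 = 0.1644
Iter 12: z = -0.1348 + 0.3918i, |z|^2 = 0.1717

Answer: 13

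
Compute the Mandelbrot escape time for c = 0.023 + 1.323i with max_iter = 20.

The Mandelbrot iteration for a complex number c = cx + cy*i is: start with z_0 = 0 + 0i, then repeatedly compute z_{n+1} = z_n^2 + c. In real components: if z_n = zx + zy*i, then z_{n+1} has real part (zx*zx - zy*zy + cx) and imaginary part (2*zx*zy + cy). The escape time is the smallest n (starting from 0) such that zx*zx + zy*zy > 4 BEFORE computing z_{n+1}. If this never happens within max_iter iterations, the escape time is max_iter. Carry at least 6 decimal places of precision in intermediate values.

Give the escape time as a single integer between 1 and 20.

z_0 = 0 + 0i, c = 0.0230 + 1.3230i
Iter 1: z = 0.0230 + 1.3230i, |z|^2 = 1.7509
Iter 2: z = -1.7268 + 1.3839i, |z|^2 = 4.8969
Escaped at iteration 2

Answer: 2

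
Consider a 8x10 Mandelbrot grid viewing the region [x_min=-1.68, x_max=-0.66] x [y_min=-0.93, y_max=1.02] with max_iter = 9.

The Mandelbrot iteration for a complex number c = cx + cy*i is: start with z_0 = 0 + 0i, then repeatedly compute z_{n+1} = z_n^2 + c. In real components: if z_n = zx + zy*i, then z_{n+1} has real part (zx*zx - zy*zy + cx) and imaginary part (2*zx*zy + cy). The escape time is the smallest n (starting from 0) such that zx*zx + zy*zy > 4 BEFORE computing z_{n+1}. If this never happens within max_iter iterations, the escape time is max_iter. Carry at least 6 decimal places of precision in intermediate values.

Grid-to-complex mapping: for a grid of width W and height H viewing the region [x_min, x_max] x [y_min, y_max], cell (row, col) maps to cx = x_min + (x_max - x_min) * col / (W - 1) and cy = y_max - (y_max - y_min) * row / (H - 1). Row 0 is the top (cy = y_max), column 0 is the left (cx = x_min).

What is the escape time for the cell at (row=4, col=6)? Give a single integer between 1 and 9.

Answer: 9

Derivation:
z_0 = 0 + 0i, c = -0.8057 + 0.1533i
Iter 1: z = -0.8057 + 0.1533i, |z|^2 = 0.6727
Iter 2: z = -0.1800 + -0.0938i, |z|^2 = 0.0412
Iter 3: z = -0.7821 + 0.1871i, |z|^2 = 0.6467
Iter 4: z = -0.2291 + -0.1393i, |z|^2 = 0.0719
Iter 5: z = -0.7727 + 0.2172i, |z|^2 = 0.6442
Iter 6: z = -0.2559 + -0.1822i, |z|^2 = 0.0987
Iter 7: z = -0.7735 + 0.2466i, |z|^2 = 0.6590
Iter 8: z = -0.2683 + -0.2281i, |z|^2 = 0.1240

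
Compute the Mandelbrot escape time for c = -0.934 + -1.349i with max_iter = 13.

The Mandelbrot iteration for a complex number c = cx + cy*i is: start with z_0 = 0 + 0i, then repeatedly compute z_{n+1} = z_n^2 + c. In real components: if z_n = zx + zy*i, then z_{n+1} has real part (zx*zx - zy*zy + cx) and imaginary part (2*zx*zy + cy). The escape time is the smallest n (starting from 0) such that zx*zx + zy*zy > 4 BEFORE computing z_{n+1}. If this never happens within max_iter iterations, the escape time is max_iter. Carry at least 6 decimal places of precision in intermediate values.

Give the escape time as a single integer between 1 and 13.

Answer: 2

Derivation:
z_0 = 0 + 0i, c = -0.9340 + -1.3490i
Iter 1: z = -0.9340 + -1.3490i, |z|^2 = 2.6922
Iter 2: z = -1.8814 + 1.1709i, |z|^2 = 4.9109
Escaped at iteration 2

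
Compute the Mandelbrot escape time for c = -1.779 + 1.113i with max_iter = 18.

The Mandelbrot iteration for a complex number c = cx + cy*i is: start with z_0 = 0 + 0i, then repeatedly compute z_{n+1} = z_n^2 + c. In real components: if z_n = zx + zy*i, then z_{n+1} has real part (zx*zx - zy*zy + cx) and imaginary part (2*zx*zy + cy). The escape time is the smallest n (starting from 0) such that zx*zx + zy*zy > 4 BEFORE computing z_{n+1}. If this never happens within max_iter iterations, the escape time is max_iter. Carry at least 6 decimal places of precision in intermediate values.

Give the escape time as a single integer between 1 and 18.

Answer: 1

Derivation:
z_0 = 0 + 0i, c = -1.7790 + 1.1130i
Iter 1: z = -1.7790 + 1.1130i, |z|^2 = 4.4036
Escaped at iteration 1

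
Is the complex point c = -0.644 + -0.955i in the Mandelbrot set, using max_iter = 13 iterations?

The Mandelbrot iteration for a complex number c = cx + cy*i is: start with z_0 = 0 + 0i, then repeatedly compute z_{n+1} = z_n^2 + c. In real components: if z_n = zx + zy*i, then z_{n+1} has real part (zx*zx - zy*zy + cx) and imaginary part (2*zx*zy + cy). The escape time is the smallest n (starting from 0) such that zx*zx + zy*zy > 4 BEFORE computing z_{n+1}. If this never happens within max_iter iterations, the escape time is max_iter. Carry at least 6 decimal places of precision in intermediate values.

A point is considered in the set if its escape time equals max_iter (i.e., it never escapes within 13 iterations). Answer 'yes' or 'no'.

Answer: no

Derivation:
z_0 = 0 + 0i, c = -0.6440 + -0.9550i
Iter 1: z = -0.6440 + -0.9550i, |z|^2 = 1.3268
Iter 2: z = -1.1413 + 0.2750i, |z|^2 = 1.3782
Iter 3: z = 0.5829 + -1.5828i, |z|^2 = 2.8450
Iter 4: z = -2.8095 + -2.8002i, |z|^2 = 15.7344
Escaped at iteration 4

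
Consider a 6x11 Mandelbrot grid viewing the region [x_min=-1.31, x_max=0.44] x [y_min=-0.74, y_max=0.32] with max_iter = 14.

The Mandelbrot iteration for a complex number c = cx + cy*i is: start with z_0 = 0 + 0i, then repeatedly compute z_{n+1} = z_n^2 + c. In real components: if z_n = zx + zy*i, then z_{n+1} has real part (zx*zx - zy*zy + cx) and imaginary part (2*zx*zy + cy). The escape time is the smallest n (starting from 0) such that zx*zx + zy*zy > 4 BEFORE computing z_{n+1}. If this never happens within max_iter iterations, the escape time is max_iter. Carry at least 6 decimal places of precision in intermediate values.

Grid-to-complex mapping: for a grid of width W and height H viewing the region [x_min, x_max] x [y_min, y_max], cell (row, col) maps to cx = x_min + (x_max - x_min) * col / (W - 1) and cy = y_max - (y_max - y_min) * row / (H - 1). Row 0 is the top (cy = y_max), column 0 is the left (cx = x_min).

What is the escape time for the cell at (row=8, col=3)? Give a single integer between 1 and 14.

Answer: 14

Derivation:
z_0 = 0 + 0i, c = -0.2600 + -0.5280i
Iter 1: z = -0.2600 + -0.5280i, |z|^2 = 0.3464
Iter 2: z = -0.4712 + -0.2534i, |z|^2 = 0.2862
Iter 3: z = -0.1022 + -0.2892i, |z|^2 = 0.0941
Iter 4: z = -0.3332 + -0.4689i, |z|^2 = 0.3309
Iter 5: z = -0.3689 + -0.2156i, |z|^2 = 0.1825
Iter 6: z = -0.1704 + -0.3690i, |z|^2 = 0.1652
Iter 7: z = -0.3671 + -0.4022i, |z|^2 = 0.2966
Iter 8: z = -0.2870 + -0.2327i, |z|^2 = 0.1365
Iter 9: z = -0.2317 + -0.3944i, |z|^2 = 0.2093
Iter 10: z = -0.3619 + -0.3452i, |z|^2 = 0.2501
Iter 11: z = -0.2482 + -0.2782i, |z|^2 = 0.1390
Iter 12: z = -0.2758 + -0.3899i, |z|^2 = 0.2281
Iter 13: z = -0.3360 + -0.3129i, |z|^2 = 0.2108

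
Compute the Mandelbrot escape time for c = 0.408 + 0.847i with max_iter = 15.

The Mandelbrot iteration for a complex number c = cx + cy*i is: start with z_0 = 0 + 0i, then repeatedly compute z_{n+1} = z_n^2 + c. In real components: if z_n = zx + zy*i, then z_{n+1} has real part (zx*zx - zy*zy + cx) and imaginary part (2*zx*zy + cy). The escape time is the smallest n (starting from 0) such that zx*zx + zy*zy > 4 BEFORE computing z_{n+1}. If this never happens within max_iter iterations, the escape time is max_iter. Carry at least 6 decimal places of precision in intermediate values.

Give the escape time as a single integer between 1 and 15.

z_0 = 0 + 0i, c = 0.4080 + 0.8470i
Iter 1: z = 0.4080 + 0.8470i, |z|^2 = 0.8839
Iter 2: z = -0.1429 + 1.5382i, |z|^2 = 2.3863
Iter 3: z = -1.9375 + 0.4073i, |z|^2 = 3.9197
Iter 4: z = 3.9960 + -0.7311i, |z|^2 = 16.5022
Escaped at iteration 4

Answer: 4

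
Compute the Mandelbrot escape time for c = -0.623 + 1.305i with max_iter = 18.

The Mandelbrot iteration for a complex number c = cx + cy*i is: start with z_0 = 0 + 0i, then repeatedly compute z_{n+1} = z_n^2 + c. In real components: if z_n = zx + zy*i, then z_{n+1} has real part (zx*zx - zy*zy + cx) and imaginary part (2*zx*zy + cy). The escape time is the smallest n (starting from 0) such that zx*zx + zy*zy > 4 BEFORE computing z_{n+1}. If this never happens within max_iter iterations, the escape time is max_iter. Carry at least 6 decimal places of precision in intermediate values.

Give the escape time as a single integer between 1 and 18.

Answer: 3

Derivation:
z_0 = 0 + 0i, c = -0.6230 + 1.3050i
Iter 1: z = -0.6230 + 1.3050i, |z|^2 = 2.0912
Iter 2: z = -1.9379 + -0.3210i, |z|^2 = 3.8585
Iter 3: z = 3.0294 + 2.5492i, |z|^2 = 15.6758
Escaped at iteration 3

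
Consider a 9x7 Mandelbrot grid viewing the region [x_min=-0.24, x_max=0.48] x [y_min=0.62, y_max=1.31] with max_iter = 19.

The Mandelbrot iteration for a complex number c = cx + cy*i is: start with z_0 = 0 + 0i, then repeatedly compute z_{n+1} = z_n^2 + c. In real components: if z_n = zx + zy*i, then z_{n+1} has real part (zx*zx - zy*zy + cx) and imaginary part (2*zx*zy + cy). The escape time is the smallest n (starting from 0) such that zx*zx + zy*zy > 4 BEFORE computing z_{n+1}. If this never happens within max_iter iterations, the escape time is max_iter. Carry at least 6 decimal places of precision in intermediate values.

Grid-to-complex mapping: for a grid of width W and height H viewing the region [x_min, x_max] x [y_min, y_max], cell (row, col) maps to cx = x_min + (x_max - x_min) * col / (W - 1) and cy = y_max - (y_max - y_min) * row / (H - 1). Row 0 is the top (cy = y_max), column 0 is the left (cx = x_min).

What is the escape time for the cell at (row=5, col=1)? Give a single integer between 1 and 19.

z_0 = 0 + 0i, c = -0.1500 + 0.7350i
Iter 1: z = -0.1500 + 0.7350i, |z|^2 = 0.5627
Iter 2: z = -0.6677 + 0.5145i, |z|^2 = 0.7106
Iter 3: z = 0.0311 + 0.0479i, |z|^2 = 0.0033
Iter 4: z = -0.1513 + 0.7380i, |z|^2 = 0.5675
Iter 5: z = -0.6717 + 0.5116i, |z|^2 = 0.7130
Iter 6: z = 0.0394 + 0.0476i, |z|^2 = 0.0038
Iter 7: z = -0.1507 + 0.7388i, |z|^2 = 0.5685
Iter 8: z = -0.6730 + 0.5123i, |z|^2 = 0.7155
Iter 9: z = 0.0405 + 0.0454i, |z|^2 = 0.0037
Iter 10: z = -0.1504 + 0.7387i, |z|^2 = 0.5683
Iter 11: z = -0.6730 + 0.5128i, |z|^2 = 0.7159
Iter 12: z = 0.0400 + 0.0448i, |z|^2 = 0.0036
Iter 13: z = -0.1504 + 0.7386i, |z|^2 = 0.5681
Iter 14: z = -0.6729 + 0.5128i, |z|^2 = 0.7158
Iter 15: z = 0.0398 + 0.0449i, |z|^2 = 0.0036
Iter 16: z = -0.1504 + 0.7386i, |z|^2 = 0.5681
Iter 17: z = -0.6729 + 0.5128i, |z|^2 = 0.7157
Iter 18: z = 0.0398 + 0.0449i, |z|^2 = 0.0036

Answer: 19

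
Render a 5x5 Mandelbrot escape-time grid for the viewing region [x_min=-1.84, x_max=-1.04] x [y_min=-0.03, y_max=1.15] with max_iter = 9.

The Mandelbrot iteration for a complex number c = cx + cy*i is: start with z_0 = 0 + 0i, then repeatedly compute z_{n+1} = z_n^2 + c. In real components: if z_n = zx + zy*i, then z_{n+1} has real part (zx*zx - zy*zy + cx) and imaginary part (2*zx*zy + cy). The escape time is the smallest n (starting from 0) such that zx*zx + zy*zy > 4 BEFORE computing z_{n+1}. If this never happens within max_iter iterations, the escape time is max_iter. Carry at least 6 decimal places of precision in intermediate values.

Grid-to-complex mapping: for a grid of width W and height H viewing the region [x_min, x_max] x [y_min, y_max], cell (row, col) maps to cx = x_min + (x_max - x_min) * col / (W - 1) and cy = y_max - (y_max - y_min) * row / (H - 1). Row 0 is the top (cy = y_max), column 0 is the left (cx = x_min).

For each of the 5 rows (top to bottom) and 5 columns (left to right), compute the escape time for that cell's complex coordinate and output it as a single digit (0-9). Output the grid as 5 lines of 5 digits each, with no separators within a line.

(row=0, col=0): c = -1.8400 + 1.1500i → escape time 1
(row=0, col=1): c = -1.6400 + 1.1500i → escape time 1
(row=0, col=2): c = -1.4400 + 1.1500i → escape time 2
(row=0, col=3): c = -1.2400 + 1.1500i → escape time 3
(row=0, col=4): c = -1.0400 + 1.1500i → escape time 3
(row=1, col=0): c = -1.8400 + 0.8550i → escape time 1
(row=1, col=1): c = -1.6400 + 0.8550i → escape time 3
(row=1, col=2): c = -1.4400 + 0.8550i → escape time 3
(row=1, col=3): c = -1.2400 + 0.8550i → escape time 3
(row=1, col=4): c = -1.0400 + 0.8550i → escape time 3
(row=2, col=0): c = -1.8400 + 0.5600i → escape time 3
(row=2, col=1): c = -1.6400 + 0.5600i → escape time 3
(row=2, col=2): c = -1.4400 + 0.5600i → escape time 3
(row=2, col=3): c = -1.2400 + 0.5600i → escape time 3
(row=2, col=4): c = -1.0400 + 0.5600i → escape time 5
(row=3, col=0): c = -1.8400 + 0.2650i → escape time 4
(row=3, col=1): c = -1.6400 + 0.2650i → escape time 4
(row=3, col=2): c = -1.4400 + 0.2650i → escape time 5
(row=3, col=3): c = -1.2400 + 0.2650i → escape time 9
(row=3, col=4): c = -1.0400 + 0.2650i → escape time 9
(row=4, col=0): c = -1.8400 + -0.0300i → escape time 6
(row=4, col=1): c = -1.6400 + -0.0300i → escape time 9
(row=4, col=2): c = -1.4400 + -0.0300i → escape time 9
(row=4, col=3): c = -1.2400 + -0.0300i → escape time 9
(row=4, col=4): c = -1.0400 + -0.0300i → escape time 9

Answer: 11233
13333
33335
44599
69999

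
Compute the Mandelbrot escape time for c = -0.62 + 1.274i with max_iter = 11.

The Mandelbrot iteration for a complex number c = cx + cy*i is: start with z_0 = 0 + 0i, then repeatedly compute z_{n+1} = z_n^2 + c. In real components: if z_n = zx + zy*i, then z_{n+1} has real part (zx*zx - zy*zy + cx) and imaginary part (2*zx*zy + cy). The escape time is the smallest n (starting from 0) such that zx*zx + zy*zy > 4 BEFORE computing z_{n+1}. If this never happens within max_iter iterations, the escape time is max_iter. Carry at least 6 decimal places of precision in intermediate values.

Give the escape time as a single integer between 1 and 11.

z_0 = 0 + 0i, c = -0.6200 + 1.2740i
Iter 1: z = -0.6200 + 1.2740i, |z|^2 = 2.0075
Iter 2: z = -1.8587 + -0.3058i, |z|^2 = 3.5482
Iter 3: z = 2.7412 + 2.4106i, |z|^2 = 13.3252
Escaped at iteration 3

Answer: 3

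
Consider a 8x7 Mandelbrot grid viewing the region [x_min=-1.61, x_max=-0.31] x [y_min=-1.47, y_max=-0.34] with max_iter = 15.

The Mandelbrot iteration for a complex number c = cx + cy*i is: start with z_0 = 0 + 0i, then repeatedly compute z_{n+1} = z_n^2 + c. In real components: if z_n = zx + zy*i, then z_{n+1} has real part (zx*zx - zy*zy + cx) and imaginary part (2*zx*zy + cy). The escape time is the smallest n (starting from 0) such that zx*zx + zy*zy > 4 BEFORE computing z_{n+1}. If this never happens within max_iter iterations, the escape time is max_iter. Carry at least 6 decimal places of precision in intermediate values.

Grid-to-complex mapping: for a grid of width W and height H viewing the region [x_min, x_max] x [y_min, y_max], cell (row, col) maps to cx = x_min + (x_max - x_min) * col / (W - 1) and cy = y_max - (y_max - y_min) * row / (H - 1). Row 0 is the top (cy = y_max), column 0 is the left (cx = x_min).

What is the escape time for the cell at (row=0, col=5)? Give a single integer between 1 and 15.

z_0 = 0 + 0i, c = -0.6814 + -0.3400i
Iter 1: z = -0.6814 + -0.3400i, |z|^2 = 0.5799
Iter 2: z = -0.3327 + 0.1234i, |z|^2 = 0.1259
Iter 3: z = -0.5860 + -0.4221i, |z|^2 = 0.5215
Iter 4: z = -0.5162 + 0.1547i, |z|^2 = 0.2904
Iter 5: z = -0.4389 + -0.4997i, |z|^2 = 0.4423
Iter 6: z = -0.7385 + 0.0986i, |z|^2 = 0.5551
Iter 7: z = -0.1457 + -0.4856i, |z|^2 = 0.2571
Iter 8: z = -0.8960 + -0.1984i, |z|^2 = 0.8422
Iter 9: z = 0.0820 + 0.0156i, |z|^2 = 0.0070
Iter 10: z = -0.6749 + -0.3374i, |z|^2 = 0.5694
Iter 11: z = -0.3397 + 0.1155i, |z|^2 = 0.1288
Iter 12: z = -0.5793 + -0.4185i, |z|^2 = 0.5108
Iter 13: z = -0.5209 + 0.1449i, |z|^2 = 0.2923
Iter 14: z = -0.4311 + -0.4910i, |z|^2 = 0.4269

Answer: 15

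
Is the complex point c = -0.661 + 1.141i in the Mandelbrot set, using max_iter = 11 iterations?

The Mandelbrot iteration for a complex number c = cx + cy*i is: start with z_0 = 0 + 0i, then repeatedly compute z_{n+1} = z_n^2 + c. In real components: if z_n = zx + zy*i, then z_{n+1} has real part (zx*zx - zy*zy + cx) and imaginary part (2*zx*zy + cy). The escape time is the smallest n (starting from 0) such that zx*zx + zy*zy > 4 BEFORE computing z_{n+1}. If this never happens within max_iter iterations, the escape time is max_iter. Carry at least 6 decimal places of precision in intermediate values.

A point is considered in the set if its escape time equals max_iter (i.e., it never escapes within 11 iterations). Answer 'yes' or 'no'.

Answer: no

Derivation:
z_0 = 0 + 0i, c = -0.6610 + 1.1410i
Iter 1: z = -0.6610 + 1.1410i, |z|^2 = 1.7388
Iter 2: z = -1.5260 + -0.3674i, |z|^2 = 2.4635
Iter 3: z = 1.5326 + 2.2623i, |z|^2 = 7.4667
Escaped at iteration 3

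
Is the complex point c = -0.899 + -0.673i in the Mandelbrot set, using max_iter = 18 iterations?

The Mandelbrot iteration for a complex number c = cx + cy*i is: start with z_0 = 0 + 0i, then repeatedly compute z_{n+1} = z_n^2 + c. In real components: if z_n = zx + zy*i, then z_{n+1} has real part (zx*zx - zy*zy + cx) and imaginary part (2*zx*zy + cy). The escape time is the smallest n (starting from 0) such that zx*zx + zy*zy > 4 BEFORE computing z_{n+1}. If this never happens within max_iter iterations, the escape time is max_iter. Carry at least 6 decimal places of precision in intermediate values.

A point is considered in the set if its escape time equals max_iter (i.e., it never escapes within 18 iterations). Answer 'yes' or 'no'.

Answer: no

Derivation:
z_0 = 0 + 0i, c = -0.8990 + -0.6730i
Iter 1: z = -0.8990 + -0.6730i, |z|^2 = 1.2611
Iter 2: z = -0.5437 + 0.5371i, |z|^2 = 0.5841
Iter 3: z = -0.8918 + -1.2570i, |z|^2 = 2.3754
Iter 4: z = -1.6838 + 1.5690i, |z|^2 = 5.2970
Escaped at iteration 4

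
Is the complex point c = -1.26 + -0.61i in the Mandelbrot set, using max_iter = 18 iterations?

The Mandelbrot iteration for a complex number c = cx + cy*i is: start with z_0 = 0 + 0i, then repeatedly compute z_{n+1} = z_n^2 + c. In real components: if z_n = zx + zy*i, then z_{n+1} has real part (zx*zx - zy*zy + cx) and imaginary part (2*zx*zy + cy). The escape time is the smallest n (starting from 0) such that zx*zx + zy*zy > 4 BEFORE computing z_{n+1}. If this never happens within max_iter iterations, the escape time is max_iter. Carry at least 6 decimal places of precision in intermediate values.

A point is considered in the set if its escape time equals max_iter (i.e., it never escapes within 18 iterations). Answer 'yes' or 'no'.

Answer: no

Derivation:
z_0 = 0 + 0i, c = -1.2600 + -0.6100i
Iter 1: z = -1.2600 + -0.6100i, |z|^2 = 1.9597
Iter 2: z = -0.0445 + 0.9272i, |z|^2 = 0.8617
Iter 3: z = -2.1177 + -0.6925i, |z|^2 = 4.9643
Escaped at iteration 3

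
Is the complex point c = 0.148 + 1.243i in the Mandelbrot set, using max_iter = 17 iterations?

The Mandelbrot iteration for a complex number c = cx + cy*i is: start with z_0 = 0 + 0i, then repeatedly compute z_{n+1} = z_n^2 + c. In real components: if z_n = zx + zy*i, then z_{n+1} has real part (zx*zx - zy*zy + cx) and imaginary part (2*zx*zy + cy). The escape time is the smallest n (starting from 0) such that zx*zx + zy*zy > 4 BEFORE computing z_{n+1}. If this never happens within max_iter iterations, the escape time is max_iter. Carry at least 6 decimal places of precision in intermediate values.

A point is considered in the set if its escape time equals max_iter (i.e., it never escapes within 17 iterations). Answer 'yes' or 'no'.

z_0 = 0 + 0i, c = 0.1480 + 1.2430i
Iter 1: z = 0.1480 + 1.2430i, |z|^2 = 1.5670
Iter 2: z = -1.3751 + 1.6109i, |z|^2 = 4.4861
Escaped at iteration 2

Answer: no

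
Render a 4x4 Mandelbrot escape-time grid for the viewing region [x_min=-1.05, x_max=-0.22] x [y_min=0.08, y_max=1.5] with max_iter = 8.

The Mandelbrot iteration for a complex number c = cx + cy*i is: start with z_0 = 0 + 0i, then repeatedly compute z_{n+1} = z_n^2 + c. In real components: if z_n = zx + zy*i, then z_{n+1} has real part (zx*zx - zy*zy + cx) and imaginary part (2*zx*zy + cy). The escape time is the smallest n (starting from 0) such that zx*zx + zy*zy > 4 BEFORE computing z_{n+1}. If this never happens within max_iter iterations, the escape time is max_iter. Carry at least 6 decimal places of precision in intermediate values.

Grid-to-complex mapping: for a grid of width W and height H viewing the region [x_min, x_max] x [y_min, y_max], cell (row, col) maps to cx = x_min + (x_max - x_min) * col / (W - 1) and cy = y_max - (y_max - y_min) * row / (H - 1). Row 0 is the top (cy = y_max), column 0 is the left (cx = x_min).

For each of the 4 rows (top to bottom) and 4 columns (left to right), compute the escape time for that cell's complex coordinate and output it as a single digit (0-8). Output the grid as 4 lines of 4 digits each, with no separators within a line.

(row=0, col=0): c = -1.0500 + 1.5000i → escape time 2
(row=0, col=1): c = -0.7733 + 1.5000i → escape time 2
(row=0, col=2): c = -0.4967 + 1.5000i → escape time 2
(row=0, col=3): c = -0.2200 + 1.5000i → escape time 2
(row=1, col=0): c = -1.0500 + 1.0267i → escape time 3
(row=1, col=1): c = -0.7733 + 1.0267i → escape time 3
(row=1, col=2): c = -0.4967 + 1.0267i → escape time 4
(row=1, col=3): c = -0.2200 + 1.0267i → escape time 6
(row=2, col=0): c = -1.0500 + 0.5533i → escape time 5
(row=2, col=1): c = -0.7733 + 0.5533i → escape time 6
(row=2, col=2): c = -0.4967 + 0.5533i → escape time 8
(row=2, col=3): c = -0.2200 + 0.5533i → escape time 8
(row=3, col=0): c = -1.0500 + 0.0800i → escape time 8
(row=3, col=1): c = -0.7733 + 0.0800i → escape time 8
(row=3, col=2): c = -0.4967 + 0.0800i → escape time 8
(row=3, col=3): c = -0.2200 + 0.0800i → escape time 8

Answer: 2222
3346
5688
8888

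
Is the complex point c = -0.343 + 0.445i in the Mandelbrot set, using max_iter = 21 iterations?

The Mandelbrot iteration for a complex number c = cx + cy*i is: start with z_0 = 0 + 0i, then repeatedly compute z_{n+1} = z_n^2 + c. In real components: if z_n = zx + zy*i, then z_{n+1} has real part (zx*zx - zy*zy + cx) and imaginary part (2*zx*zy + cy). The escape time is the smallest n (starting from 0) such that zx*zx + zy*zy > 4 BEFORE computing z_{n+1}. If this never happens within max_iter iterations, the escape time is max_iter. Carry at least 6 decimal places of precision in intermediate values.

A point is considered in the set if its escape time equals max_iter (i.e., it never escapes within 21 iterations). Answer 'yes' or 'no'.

Answer: yes

Derivation:
z_0 = 0 + 0i, c = -0.3430 + 0.4450i
Iter 1: z = -0.3430 + 0.4450i, |z|^2 = 0.3157
Iter 2: z = -0.4234 + 0.1397i, |z|^2 = 0.1988
Iter 3: z = -0.1833 + 0.3267i, |z|^2 = 0.1403
Iter 4: z = -0.4161 + 0.3253i, |z|^2 = 0.2790
Iter 5: z = -0.2756 + 0.1743i, |z|^2 = 0.1064
Iter 6: z = -0.2974 + 0.3489i, |z|^2 = 0.2102
Iter 7: z = -0.3763 + 0.2375i, |z|^2 = 0.1980
Iter 8: z = -0.2578 + 0.2663i, |z|^2 = 0.1374
Iter 9: z = -0.3475 + 0.3077i, |z|^2 = 0.2154
Iter 10: z = -0.3170 + 0.2312i, |z|^2 = 0.1539
Iter 11: z = -0.2960 + 0.2985i, |z|^2 = 0.1767
Iter 12: z = -0.3445 + 0.2683i, |z|^2 = 0.1907
Iter 13: z = -0.2963 + 0.2601i, |z|^2 = 0.1555
Iter 14: z = -0.3229 + 0.2908i, |z|^2 = 0.1888
Iter 15: z = -0.3233 + 0.2572i, |z|^2 = 0.1707
Iter 16: z = -0.3046 + 0.2787i, |z|^2 = 0.1704
Iter 17: z = -0.3279 + 0.2752i, |z|^2 = 0.1832
Iter 18: z = -0.3113 + 0.2645i, |z|^2 = 0.1669
Iter 19: z = -0.3161 + 0.2803i, |z|^2 = 0.1785
Iter 20: z = -0.3217 + 0.2678i, |z|^2 = 0.1752
Did not escape in 21 iterations → in set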